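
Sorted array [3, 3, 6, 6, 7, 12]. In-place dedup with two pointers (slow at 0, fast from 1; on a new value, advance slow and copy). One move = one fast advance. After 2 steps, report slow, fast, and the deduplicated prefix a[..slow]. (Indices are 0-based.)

slow=1, fast=3, prefix=[3, 6]

(s=0,f=1) a[fast]=3=a[slow] dup → fast++
(s=0,f=2) a[fast]=6≠a[slow]=3 write a[1]=6 → slow++,fast++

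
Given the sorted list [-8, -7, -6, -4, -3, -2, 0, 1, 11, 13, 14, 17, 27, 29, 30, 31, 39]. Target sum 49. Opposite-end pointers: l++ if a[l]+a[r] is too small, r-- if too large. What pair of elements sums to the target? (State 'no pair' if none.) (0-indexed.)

no pair

[0,16] -8+39=31 <49 → l++
[1,16] -7+39=32 <49 → l++
[2,16] -6+39=33 <49 → l++
[3,16] -4+39=35 <49 → l++
[4,16] -3+39=36 <49 → l++
[5,16] -2+39=37 <49 → l++
[6,16] 0+39=39 <49 → l++
[7,16] 1+39=40 <49 → l++
[8,16] 11+39=50 >49 → r--
[8,15] 11+31=42 <49 → l++
[9,15] 13+31=44 <49 → l++
[10,15] 14+31=45 <49 → l++
[11,15] 17+31=48 <49 → l++
[12,15] 27+31=58 >49 → r--
[12,14] 27+30=57 >49 → r--
[12,13] 27+29=56 >49 → r--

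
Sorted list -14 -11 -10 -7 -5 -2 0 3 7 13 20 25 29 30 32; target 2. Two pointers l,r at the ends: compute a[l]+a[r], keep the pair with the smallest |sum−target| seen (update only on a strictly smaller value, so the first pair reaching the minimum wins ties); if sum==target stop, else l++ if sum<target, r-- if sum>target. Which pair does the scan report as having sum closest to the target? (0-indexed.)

pair (-11, 13) with sum 2 (|Δ|=0)

[0,14] -14+32=18 d=16 * → r--
[0,13] -14+30=16 d=14 * → r--
[0,12] -14+29=15 d=13 * → r--
[0,11] -14+25=11 d=9 * → r--
[0,10] -14+20=6 d=4 * → r--
[0,9] -14+13=-1 d=3 * → l++
[1,9] -11+13=2 d=0 * → stop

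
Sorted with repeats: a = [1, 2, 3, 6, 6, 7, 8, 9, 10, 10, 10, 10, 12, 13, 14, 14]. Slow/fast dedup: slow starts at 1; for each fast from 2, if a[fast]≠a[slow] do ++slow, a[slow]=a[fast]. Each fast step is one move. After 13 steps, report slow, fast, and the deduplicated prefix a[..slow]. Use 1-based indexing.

(s=1,f=2) a[fast]=2≠a[slow]=1 write a[2]=2 → slow++,fast++
(s=2,f=3) a[fast]=3≠a[slow]=2 write a[3]=3 → slow++,fast++
(s=3,f=4) a[fast]=6≠a[slow]=3 write a[4]=6 → slow++,fast++
(s=4,f=5) a[fast]=6=a[slow] dup → fast++
(s=4,f=6) a[fast]=7≠a[slow]=6 write a[5]=7 → slow++,fast++
(s=5,f=7) a[fast]=8≠a[slow]=7 write a[6]=8 → slow++,fast++
(s=6,f=8) a[fast]=9≠a[slow]=8 write a[7]=9 → slow++,fast++
(s=7,f=9) a[fast]=10≠a[slow]=9 write a[8]=10 → slow++,fast++
(s=8,f=10) a[fast]=10=a[slow] dup → fast++
(s=8,f=11) a[fast]=10=a[slow] dup → fast++
(s=8,f=12) a[fast]=10=a[slow] dup → fast++
(s=8,f=13) a[fast]=12≠a[slow]=10 write a[9]=12 → slow++,fast++
(s=9,f=14) a[fast]=13≠a[slow]=12 write a[10]=13 → slow++,fast++

slow=10, fast=15, prefix=[1, 2, 3, 6, 7, 8, 9, 10, 12, 13]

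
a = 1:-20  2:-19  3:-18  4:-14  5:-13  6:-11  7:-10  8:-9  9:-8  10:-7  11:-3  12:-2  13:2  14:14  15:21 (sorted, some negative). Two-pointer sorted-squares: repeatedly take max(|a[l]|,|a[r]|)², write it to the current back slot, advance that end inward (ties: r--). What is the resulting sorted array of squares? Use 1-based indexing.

[4, 4, 9, 49, 64, 81, 100, 121, 169, 196, 196, 324, 361, 400, 441]

l=1 r=15: |-20|<=|21| out[15]=441, r--
l=1 r=14: |-20|>|14| out[14]=400, l++
l=2 r=14: |-19|>|14| out[13]=361, l++
l=3 r=14: |-18|>|14| out[12]=324, l++
l=4 r=14: |-14|<=|14| out[11]=196, r--
l=4 r=13: |-14|>|2| out[10]=196, l++
l=5 r=13: |-13|>|2| out[9]=169, l++
l=6 r=13: |-11|>|2| out[8]=121, l++
l=7 r=13: |-10|>|2| out[7]=100, l++
l=8 r=13: |-9|>|2| out[6]=81, l++
l=9 r=13: |-8|>|2| out[5]=64, l++
l=10 r=13: |-7|>|2| out[4]=49, l++
l=11 r=13: |-3|>|2| out[3]=9, l++
l=12 r=13: |-2|<=|2| out[2]=4, r--
l=12 r=12: |-2|<=|-2| out[1]=4, r--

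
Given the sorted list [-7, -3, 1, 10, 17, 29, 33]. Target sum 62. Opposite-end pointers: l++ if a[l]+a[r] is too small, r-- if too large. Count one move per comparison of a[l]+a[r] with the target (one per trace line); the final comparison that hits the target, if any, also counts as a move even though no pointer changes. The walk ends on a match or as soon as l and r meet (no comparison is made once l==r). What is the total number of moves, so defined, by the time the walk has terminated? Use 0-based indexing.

6 moves

l=0 r=6: -7+33=26 <62, l++
l=1 r=6: -3+33=30 <62, l++
l=2 r=6: 1+33=34 <62, l++
l=3 r=6: 10+33=43 <62, l++
l=4 r=6: 17+33=50 <62, l++
l=5 r=6: 29+33=62, found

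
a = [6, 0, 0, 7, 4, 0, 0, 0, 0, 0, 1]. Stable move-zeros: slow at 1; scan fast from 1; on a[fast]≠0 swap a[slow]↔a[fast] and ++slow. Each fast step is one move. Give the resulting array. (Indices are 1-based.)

(s=1,f=1) a[fast]=6≠0 swap→a[1]=6 → slow++,fast++
(s=2,f=2) a[fast]=0 → fast++
(s=2,f=3) a[fast]=0 → fast++
(s=2,f=4) a[fast]=7≠0 swap→a[2]=7 → slow++,fast++
(s=3,f=5) a[fast]=4≠0 swap→a[3]=4 → slow++,fast++
(s=4,f=6) a[fast]=0 → fast++
(s=4,f=7) a[fast]=0 → fast++
(s=4,f=8) a[fast]=0 → fast++
(s=4,f=9) a[fast]=0 → fast++
(s=4,f=10) a[fast]=0 → fast++
(s=4,f=11) a[fast]=1≠0 swap→a[4]=1 → slow++,fast++

[6, 7, 4, 1, 0, 0, 0, 0, 0, 0, 0]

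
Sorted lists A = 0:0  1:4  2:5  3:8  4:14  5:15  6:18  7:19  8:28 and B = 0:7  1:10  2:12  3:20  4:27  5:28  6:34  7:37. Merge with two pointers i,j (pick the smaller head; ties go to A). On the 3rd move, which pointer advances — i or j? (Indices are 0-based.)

i

i=0 j=0: A[i]=0<=B[j]=7 take 0, i++
i=1 j=0: A[i]=4<=B[j]=7 take 4, i++
i=2 j=0: A[i]=5<=B[j]=7 take 5, i++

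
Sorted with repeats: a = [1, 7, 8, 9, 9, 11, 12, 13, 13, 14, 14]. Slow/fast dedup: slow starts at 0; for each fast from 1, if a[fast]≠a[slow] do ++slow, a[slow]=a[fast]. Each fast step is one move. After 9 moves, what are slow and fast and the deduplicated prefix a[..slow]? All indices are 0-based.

(s=0,f=1) a[fast]=7≠a[slow]=1 write a[1]=7 → slow++,fast++
(s=1,f=2) a[fast]=8≠a[slow]=7 write a[2]=8 → slow++,fast++
(s=2,f=3) a[fast]=9≠a[slow]=8 write a[3]=9 → slow++,fast++
(s=3,f=4) a[fast]=9=a[slow] dup → fast++
(s=3,f=5) a[fast]=11≠a[slow]=9 write a[4]=11 → slow++,fast++
(s=4,f=6) a[fast]=12≠a[slow]=11 write a[5]=12 → slow++,fast++
(s=5,f=7) a[fast]=13≠a[slow]=12 write a[6]=13 → slow++,fast++
(s=6,f=8) a[fast]=13=a[slow] dup → fast++
(s=6,f=9) a[fast]=14≠a[slow]=13 write a[7]=14 → slow++,fast++

slow=7, fast=10, prefix=[1, 7, 8, 9, 11, 12, 13, 14]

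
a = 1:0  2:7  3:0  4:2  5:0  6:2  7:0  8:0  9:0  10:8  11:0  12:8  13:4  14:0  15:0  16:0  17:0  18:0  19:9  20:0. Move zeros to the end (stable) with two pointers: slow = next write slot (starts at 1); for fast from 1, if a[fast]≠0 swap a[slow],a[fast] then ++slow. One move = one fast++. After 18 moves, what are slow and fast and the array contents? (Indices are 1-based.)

slow=7, fast=19, a=[7, 2, 2, 8, 8, 4, 0, 0, 0, 0, 0, 0, 0, 0, 0, 0, 0, 0, 9, 0]

slow=1 fast=1: a[fast]=0, fast++
slow=1 fast=2: a[fast]=7≠0 swap→a[1]=7, slow++,fast++
slow=2 fast=3: a[fast]=0, fast++
slow=2 fast=4: a[fast]=2≠0 swap→a[2]=2, slow++,fast++
slow=3 fast=5: a[fast]=0, fast++
slow=3 fast=6: a[fast]=2≠0 swap→a[3]=2, slow++,fast++
slow=4 fast=7: a[fast]=0, fast++
slow=4 fast=8: a[fast]=0, fast++
slow=4 fast=9: a[fast]=0, fast++
slow=4 fast=10: a[fast]=8≠0 swap→a[4]=8, slow++,fast++
slow=5 fast=11: a[fast]=0, fast++
slow=5 fast=12: a[fast]=8≠0 swap→a[5]=8, slow++,fast++
slow=6 fast=13: a[fast]=4≠0 swap→a[6]=4, slow++,fast++
slow=7 fast=14: a[fast]=0, fast++
slow=7 fast=15: a[fast]=0, fast++
slow=7 fast=16: a[fast]=0, fast++
slow=7 fast=17: a[fast]=0, fast++
slow=7 fast=18: a[fast]=0, fast++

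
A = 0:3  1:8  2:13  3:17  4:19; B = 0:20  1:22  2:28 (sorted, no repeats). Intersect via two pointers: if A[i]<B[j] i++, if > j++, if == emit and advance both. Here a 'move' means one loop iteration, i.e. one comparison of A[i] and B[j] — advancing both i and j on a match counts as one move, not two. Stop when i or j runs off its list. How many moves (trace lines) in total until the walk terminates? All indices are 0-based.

[i=0,j=0] 3<20 → i++
[i=1,j=0] 8<20 → i++
[i=2,j=0] 13<20 → i++
[i=3,j=0] 17<20 → i++
[i=4,j=0] 19<20 → i++

5 moves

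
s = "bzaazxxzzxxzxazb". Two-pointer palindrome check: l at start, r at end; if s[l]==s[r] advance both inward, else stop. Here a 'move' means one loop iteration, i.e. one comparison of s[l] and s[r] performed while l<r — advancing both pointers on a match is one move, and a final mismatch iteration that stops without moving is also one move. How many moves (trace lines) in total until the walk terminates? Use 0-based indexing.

4 moves

l=0 r=15: 'b'=='b', l++,r--
l=1 r=14: 'z'=='z', l++,r--
l=2 r=13: 'a'=='a', l++,r--
l=3 r=12: 'a'!='x', stop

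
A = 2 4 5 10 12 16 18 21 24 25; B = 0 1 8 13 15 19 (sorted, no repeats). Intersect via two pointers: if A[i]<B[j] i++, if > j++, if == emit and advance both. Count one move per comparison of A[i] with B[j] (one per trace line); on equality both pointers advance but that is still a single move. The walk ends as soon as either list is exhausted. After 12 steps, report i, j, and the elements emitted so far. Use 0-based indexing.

i=7, j=5, emitted=[]

i=0 j=0: 2>0, j++
i=0 j=1: 2>1, j++
i=0 j=2: 2<8, i++
i=1 j=2: 4<8, i++
i=2 j=2: 5<8, i++
i=3 j=2: 10>8, j++
i=3 j=3: 10<13, i++
i=4 j=3: 12<13, i++
i=5 j=3: 16>13, j++
i=5 j=4: 16>15, j++
i=5 j=5: 16<19, i++
i=6 j=5: 18<19, i++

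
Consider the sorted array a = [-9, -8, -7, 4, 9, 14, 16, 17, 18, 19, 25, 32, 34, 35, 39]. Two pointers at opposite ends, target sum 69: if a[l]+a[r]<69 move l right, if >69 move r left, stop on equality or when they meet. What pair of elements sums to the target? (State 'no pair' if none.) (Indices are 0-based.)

(34, 35)

l=0 r=14: -9+39=30 <69, l++
l=1 r=14: -8+39=31 <69, l++
l=2 r=14: -7+39=32 <69, l++
l=3 r=14: 4+39=43 <69, l++
l=4 r=14: 9+39=48 <69, l++
l=5 r=14: 14+39=53 <69, l++
l=6 r=14: 16+39=55 <69, l++
l=7 r=14: 17+39=56 <69, l++
l=8 r=14: 18+39=57 <69, l++
l=9 r=14: 19+39=58 <69, l++
l=10 r=14: 25+39=64 <69, l++
l=11 r=14: 32+39=71 >69, r--
l=11 r=13: 32+35=67 <69, l++
l=12 r=13: 34+35=69, found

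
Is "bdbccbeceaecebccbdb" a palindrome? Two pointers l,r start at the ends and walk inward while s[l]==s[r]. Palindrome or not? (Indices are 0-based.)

palindrome

l=0 r=18: 'b'=='b', l++,r--
l=1 r=17: 'd'=='d', l++,r--
l=2 r=16: 'b'=='b', l++,r--
l=3 r=15: 'c'=='c', l++,r--
l=4 r=14: 'c'=='c', l++,r--
l=5 r=13: 'b'=='b', l++,r--
l=6 r=12: 'e'=='e', l++,r--
l=7 r=11: 'c'=='c', l++,r--
l=8 r=10: 'e'=='e', l++,r--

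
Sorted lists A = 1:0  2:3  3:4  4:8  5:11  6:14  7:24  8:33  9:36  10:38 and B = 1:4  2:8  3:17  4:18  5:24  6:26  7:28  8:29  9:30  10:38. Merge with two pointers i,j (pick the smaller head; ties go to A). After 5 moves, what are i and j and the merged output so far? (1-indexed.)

i=5, j=2, merged so far=[0, 3, 4, 4, 8]

i=1 j=1: A[i]=0<=B[j]=4 take 0, i++
i=2 j=1: A[i]=3<=B[j]=4 take 3, i++
i=3 j=1: A[i]=4<=B[j]=4 take 4, i++
i=4 j=1: A[i]=8>B[j]=4 take 4, j++
i=4 j=2: A[i]=8<=B[j]=8 take 8, i++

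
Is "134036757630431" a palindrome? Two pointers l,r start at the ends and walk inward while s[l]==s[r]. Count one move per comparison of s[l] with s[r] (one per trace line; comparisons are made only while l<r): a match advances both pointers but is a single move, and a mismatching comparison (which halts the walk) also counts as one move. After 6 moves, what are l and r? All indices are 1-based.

l=7, r=9

l=1 r=15: '1'=='1', l++,r--
l=2 r=14: '3'=='3', l++,r--
l=3 r=13: '4'=='4', l++,r--
l=4 r=12: '0'=='0', l++,r--
l=5 r=11: '3'=='3', l++,r--
l=6 r=10: '6'=='6', l++,r--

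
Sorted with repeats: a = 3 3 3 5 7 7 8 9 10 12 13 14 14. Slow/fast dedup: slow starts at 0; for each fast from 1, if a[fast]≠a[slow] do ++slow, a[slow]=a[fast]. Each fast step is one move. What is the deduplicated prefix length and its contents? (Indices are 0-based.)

(s=0,f=1) a[fast]=3=a[slow] dup → fast++
(s=0,f=2) a[fast]=3=a[slow] dup → fast++
(s=0,f=3) a[fast]=5≠a[slow]=3 write a[1]=5 → slow++,fast++
(s=1,f=4) a[fast]=7≠a[slow]=5 write a[2]=7 → slow++,fast++
(s=2,f=5) a[fast]=7=a[slow] dup → fast++
(s=2,f=6) a[fast]=8≠a[slow]=7 write a[3]=8 → slow++,fast++
(s=3,f=7) a[fast]=9≠a[slow]=8 write a[4]=9 → slow++,fast++
(s=4,f=8) a[fast]=10≠a[slow]=9 write a[5]=10 → slow++,fast++
(s=5,f=9) a[fast]=12≠a[slow]=10 write a[6]=12 → slow++,fast++
(s=6,f=10) a[fast]=13≠a[slow]=12 write a[7]=13 → slow++,fast++
(s=7,f=11) a[fast]=14≠a[slow]=13 write a[8]=14 → slow++,fast++
(s=8,f=12) a[fast]=14=a[slow] dup → fast++

length 9; prefix = [3, 5, 7, 8, 9, 10, 12, 13, 14]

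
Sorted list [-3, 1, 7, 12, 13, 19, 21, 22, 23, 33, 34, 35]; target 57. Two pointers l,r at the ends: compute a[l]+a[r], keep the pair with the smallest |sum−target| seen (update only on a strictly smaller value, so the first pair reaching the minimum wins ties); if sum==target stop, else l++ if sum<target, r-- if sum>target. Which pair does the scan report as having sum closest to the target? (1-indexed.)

[1,12] -3+35=32 d=25 * → l++
[2,12] 1+35=36 d=21 * → l++
[3,12] 7+35=42 d=15 * → l++
[4,12] 12+35=47 d=10 * → l++
[5,12] 13+35=48 d=9 * → l++
[6,12] 19+35=54 d=3 * → l++
[7,12] 21+35=56 d=1 * → l++
[8,12] 22+35=57 d=0 * → stop

pair (22, 35) with sum 57 (|Δ|=0)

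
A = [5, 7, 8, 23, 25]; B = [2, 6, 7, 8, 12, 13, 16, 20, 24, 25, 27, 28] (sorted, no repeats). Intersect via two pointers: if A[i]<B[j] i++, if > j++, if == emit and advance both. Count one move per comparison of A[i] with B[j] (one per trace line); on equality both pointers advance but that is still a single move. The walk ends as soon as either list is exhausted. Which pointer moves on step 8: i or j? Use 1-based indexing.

j

i=1 j=1: 5>2, j++
i=1 j=2: 5<6, i++
i=2 j=2: 7>6, j++
i=2 j=3: 7==7 emit, i++,j++
i=3 j=4: 8==8 emit, i++,j++
i=4 j=5: 23>12, j++
i=4 j=6: 23>13, j++
i=4 j=7: 23>16, j++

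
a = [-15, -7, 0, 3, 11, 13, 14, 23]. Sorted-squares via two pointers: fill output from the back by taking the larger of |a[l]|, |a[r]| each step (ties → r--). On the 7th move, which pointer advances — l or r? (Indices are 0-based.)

r

l=0 r=7: |-15|<=|23| out[7]=529, r--
l=0 r=6: |-15|>|14| out[6]=225, l++
l=1 r=6: |-7|<=|14| out[5]=196, r--
l=1 r=5: |-7|<=|13| out[4]=169, r--
l=1 r=4: |-7|<=|11| out[3]=121, r--
l=1 r=3: |-7|>|3| out[2]=49, l++
l=2 r=3: |0|<=|3| out[1]=9, r--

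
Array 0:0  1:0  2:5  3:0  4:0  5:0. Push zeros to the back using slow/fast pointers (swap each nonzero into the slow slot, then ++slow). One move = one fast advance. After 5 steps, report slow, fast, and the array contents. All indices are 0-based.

slow=1, fast=5, a=[5, 0, 0, 0, 0, 0]

slow=0 fast=0: a[fast]=0, fast++
slow=0 fast=1: a[fast]=0, fast++
slow=0 fast=2: a[fast]=5≠0 swap→a[0]=5, slow++,fast++
slow=1 fast=3: a[fast]=0, fast++
slow=1 fast=4: a[fast]=0, fast++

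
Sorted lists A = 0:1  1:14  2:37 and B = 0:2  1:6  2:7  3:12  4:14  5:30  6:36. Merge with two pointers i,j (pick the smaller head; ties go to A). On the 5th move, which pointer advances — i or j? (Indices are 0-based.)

j

i=0 j=0: A[i]=1<=B[j]=2 take 1, i++
i=1 j=0: A[i]=14>B[j]=2 take 2, j++
i=1 j=1: A[i]=14>B[j]=6 take 6, j++
i=1 j=2: A[i]=14>B[j]=7 take 7, j++
i=1 j=3: A[i]=14>B[j]=12 take 12, j++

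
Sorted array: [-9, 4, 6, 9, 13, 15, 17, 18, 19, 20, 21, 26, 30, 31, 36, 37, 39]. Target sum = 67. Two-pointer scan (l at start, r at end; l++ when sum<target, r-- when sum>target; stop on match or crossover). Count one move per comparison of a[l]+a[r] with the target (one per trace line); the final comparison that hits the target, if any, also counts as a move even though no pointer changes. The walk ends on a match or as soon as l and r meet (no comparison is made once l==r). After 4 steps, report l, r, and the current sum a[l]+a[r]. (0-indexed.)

[0,16] -9+39=30 <67 → l++
[1,16] 4+39=43 <67 → l++
[2,16] 6+39=45 <67 → l++
[3,16] 9+39=48 <67 → l++

l=4, r=16, sum=52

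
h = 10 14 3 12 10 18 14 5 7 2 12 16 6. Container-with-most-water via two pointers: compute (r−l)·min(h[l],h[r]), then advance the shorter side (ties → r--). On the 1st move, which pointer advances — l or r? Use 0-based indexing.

r

[0,12] min(10,6)*12=72 best=72 * → r--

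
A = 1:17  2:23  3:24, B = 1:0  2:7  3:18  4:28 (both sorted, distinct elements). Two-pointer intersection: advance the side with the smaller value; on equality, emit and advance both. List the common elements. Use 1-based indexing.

intersection = []

[i=1,j=1] 17>0 → j++
[i=1,j=2] 17>7 → j++
[i=1,j=3] 17<18 → i++
[i=2,j=3] 23>18 → j++
[i=2,j=4] 23<28 → i++
[i=3,j=4] 24<28 → i++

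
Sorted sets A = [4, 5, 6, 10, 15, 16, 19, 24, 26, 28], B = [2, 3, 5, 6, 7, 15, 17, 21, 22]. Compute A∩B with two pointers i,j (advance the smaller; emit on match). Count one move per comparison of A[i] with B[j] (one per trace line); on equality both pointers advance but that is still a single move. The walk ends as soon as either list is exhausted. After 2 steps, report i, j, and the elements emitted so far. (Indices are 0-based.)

i=0 j=0: 4>2, j++
i=0 j=1: 4>3, j++

i=0, j=2, emitted=[]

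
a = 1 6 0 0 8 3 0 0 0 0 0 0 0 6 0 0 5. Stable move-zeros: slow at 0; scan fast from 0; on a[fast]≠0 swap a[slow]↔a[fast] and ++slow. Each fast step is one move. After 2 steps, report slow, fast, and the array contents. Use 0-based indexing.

(s=0,f=0) a[fast]=1≠0 swap→a[0]=1 → slow++,fast++
(s=1,f=1) a[fast]=6≠0 swap→a[1]=6 → slow++,fast++

slow=2, fast=2, a=[1, 6, 0, 0, 8, 3, 0, 0, 0, 0, 0, 0, 0, 6, 0, 0, 5]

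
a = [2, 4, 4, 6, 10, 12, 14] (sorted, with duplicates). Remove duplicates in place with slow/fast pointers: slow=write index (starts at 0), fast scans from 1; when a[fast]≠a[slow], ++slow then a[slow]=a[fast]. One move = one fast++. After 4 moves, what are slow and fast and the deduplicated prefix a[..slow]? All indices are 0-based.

slow=3, fast=5, prefix=[2, 4, 6, 10]

(s=0,f=1) a[fast]=4≠a[slow]=2 write a[1]=4 → slow++,fast++
(s=1,f=2) a[fast]=4=a[slow] dup → fast++
(s=1,f=3) a[fast]=6≠a[slow]=4 write a[2]=6 → slow++,fast++
(s=2,f=4) a[fast]=10≠a[slow]=6 write a[3]=10 → slow++,fast++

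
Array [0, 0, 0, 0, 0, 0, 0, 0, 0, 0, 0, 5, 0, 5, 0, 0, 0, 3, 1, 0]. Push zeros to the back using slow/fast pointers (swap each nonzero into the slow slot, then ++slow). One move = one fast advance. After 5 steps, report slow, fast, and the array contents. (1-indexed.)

(s=1,f=1) a[fast]=0 → fast++
(s=1,f=2) a[fast]=0 → fast++
(s=1,f=3) a[fast]=0 → fast++
(s=1,f=4) a[fast]=0 → fast++
(s=1,f=5) a[fast]=0 → fast++

slow=1, fast=6, a=[0, 0, 0, 0, 0, 0, 0, 0, 0, 0, 0, 5, 0, 5, 0, 0, 0, 3, 1, 0]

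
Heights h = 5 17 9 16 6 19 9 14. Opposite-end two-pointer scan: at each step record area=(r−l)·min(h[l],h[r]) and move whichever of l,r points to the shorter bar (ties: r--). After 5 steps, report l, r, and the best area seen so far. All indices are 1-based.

l=4, r=6, best area=84

[1,8] min(5,14)*7=35 best=35 * → l++
[2,8] min(17,14)*6=84 best=84 * → r--
[2,7] min(17,9)*5=45 best=84 → r--
[2,6] min(17,19)*4=68 best=84 → l++
[3,6] min(9,19)*3=27 best=84 → l++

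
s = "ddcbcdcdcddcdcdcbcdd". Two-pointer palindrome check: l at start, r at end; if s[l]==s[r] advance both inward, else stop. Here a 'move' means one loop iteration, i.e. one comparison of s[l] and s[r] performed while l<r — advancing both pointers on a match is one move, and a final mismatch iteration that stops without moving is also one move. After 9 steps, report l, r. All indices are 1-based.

[1,20] 'd'=='d' → l++,r--
[2,19] 'd'=='d' → l++,r--
[3,18] 'c'=='c' → l++,r--
[4,17] 'b'=='b' → l++,r--
[5,16] 'c'=='c' → l++,r--
[6,15] 'd'=='d' → l++,r--
[7,14] 'c'=='c' → l++,r--
[8,13] 'd'=='d' → l++,r--
[9,12] 'c'=='c' → l++,r--

l=10, r=11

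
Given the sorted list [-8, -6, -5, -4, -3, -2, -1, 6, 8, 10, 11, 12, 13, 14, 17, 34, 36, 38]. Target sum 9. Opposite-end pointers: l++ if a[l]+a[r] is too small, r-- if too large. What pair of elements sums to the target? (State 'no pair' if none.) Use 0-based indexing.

[0,17] -8+38=30 >9 → r--
[0,16] -8+36=28 >9 → r--
[0,15] -8+34=26 >9 → r--
[0,14] -8+17=9 → found

(-8, 17)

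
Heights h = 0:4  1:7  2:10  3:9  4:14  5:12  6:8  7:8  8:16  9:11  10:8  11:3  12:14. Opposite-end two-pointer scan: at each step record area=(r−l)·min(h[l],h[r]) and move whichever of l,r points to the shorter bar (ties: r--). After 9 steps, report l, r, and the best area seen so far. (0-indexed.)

l=5, r=8, best area=112

[0,12] min(4,14)*12=48 best=48 * → l++
[1,12] min(7,14)*11=77 best=77 * → l++
[2,12] min(10,14)*10=100 best=100 * → l++
[3,12] min(9,14)*9=81 best=100 → l++
[4,12] min(14,14)*8=112 best=112 * → r--
[4,11] min(14,3)*7=21 best=112 → r--
[4,10] min(14,8)*6=48 best=112 → r--
[4,9] min(14,11)*5=55 best=112 → r--
[4,8] min(14,16)*4=56 best=112 → l++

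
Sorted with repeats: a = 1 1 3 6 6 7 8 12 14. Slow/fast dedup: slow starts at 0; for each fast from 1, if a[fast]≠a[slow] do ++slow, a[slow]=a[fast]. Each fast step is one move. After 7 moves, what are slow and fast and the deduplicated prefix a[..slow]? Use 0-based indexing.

(s=0,f=1) a[fast]=1=a[slow] dup → fast++
(s=0,f=2) a[fast]=3≠a[slow]=1 write a[1]=3 → slow++,fast++
(s=1,f=3) a[fast]=6≠a[slow]=3 write a[2]=6 → slow++,fast++
(s=2,f=4) a[fast]=6=a[slow] dup → fast++
(s=2,f=5) a[fast]=7≠a[slow]=6 write a[3]=7 → slow++,fast++
(s=3,f=6) a[fast]=8≠a[slow]=7 write a[4]=8 → slow++,fast++
(s=4,f=7) a[fast]=12≠a[slow]=8 write a[5]=12 → slow++,fast++

slow=5, fast=8, prefix=[1, 3, 6, 7, 8, 12]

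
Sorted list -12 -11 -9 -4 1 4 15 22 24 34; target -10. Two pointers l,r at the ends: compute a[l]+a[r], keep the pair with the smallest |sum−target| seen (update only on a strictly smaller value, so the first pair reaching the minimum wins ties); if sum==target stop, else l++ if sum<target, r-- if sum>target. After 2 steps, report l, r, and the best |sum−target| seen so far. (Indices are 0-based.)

l=0, r=7, best |Δ|=22

l=0 r=9: -12+34=22 d=32 *, r--
l=0 r=8: -12+24=12 d=22 *, r--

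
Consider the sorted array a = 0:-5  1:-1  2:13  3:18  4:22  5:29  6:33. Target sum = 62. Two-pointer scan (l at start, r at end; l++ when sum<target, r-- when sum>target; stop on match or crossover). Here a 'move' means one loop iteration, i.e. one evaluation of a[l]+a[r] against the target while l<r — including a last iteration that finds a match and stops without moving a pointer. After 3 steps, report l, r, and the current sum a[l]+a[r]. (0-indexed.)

[0,6] -5+33=28 <62 → l++
[1,6] -1+33=32 <62 → l++
[2,6] 13+33=46 <62 → l++

l=3, r=6, sum=51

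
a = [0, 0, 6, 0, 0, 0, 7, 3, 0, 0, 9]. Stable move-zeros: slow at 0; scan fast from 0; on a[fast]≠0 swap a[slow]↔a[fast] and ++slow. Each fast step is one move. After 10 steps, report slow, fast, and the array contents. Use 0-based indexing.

slow=3, fast=10, a=[6, 7, 3, 0, 0, 0, 0, 0, 0, 0, 9]

slow=0 fast=0: a[fast]=0, fast++
slow=0 fast=1: a[fast]=0, fast++
slow=0 fast=2: a[fast]=6≠0 swap→a[0]=6, slow++,fast++
slow=1 fast=3: a[fast]=0, fast++
slow=1 fast=4: a[fast]=0, fast++
slow=1 fast=5: a[fast]=0, fast++
slow=1 fast=6: a[fast]=7≠0 swap→a[1]=7, slow++,fast++
slow=2 fast=7: a[fast]=3≠0 swap→a[2]=3, slow++,fast++
slow=3 fast=8: a[fast]=0, fast++
slow=3 fast=9: a[fast]=0, fast++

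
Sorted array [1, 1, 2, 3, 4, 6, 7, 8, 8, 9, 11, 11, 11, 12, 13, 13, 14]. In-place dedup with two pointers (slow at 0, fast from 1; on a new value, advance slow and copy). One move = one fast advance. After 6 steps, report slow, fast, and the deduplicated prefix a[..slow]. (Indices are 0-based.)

slow=5, fast=7, prefix=[1, 2, 3, 4, 6, 7]

(s=0,f=1) a[fast]=1=a[slow] dup → fast++
(s=0,f=2) a[fast]=2≠a[slow]=1 write a[1]=2 → slow++,fast++
(s=1,f=3) a[fast]=3≠a[slow]=2 write a[2]=3 → slow++,fast++
(s=2,f=4) a[fast]=4≠a[slow]=3 write a[3]=4 → slow++,fast++
(s=3,f=5) a[fast]=6≠a[slow]=4 write a[4]=6 → slow++,fast++
(s=4,f=6) a[fast]=7≠a[slow]=6 write a[5]=7 → slow++,fast++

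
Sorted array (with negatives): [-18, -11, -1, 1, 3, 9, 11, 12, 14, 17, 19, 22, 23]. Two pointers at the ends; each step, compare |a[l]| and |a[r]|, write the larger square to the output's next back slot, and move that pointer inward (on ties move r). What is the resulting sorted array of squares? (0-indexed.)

[1, 1, 9, 81, 121, 121, 144, 196, 289, 324, 361, 484, 529]

[0,12] |-18|<=|23| out[12]=529 → r--
[0,11] |-18|<=|22| out[11]=484 → r--
[0,10] |-18|<=|19| out[10]=361 → r--
[0,9] |-18|>|17| out[9]=324 → l++
[1,9] |-11|<=|17| out[8]=289 → r--
[1,8] |-11|<=|14| out[7]=196 → r--
[1,7] |-11|<=|12| out[6]=144 → r--
[1,6] |-11|<=|11| out[5]=121 → r--
[1,5] |-11|>|9| out[4]=121 → l++
[2,5] |-1|<=|9| out[3]=81 → r--
[2,4] |-1|<=|3| out[2]=9 → r--
[2,3] |-1|<=|1| out[1]=1 → r--
[2,2] |-1|<=|-1| out[0]=1 → r--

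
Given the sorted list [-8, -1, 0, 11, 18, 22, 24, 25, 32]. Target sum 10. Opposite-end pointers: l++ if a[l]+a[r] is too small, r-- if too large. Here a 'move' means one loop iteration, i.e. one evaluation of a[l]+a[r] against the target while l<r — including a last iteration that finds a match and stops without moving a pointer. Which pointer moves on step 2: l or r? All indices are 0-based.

r

l=0 r=8: -8+32=24 >10, r--
l=0 r=7: -8+25=17 >10, r--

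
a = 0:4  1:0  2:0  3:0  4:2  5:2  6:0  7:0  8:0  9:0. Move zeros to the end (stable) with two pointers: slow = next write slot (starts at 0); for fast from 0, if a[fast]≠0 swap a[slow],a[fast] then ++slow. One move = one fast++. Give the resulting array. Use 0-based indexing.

[4, 2, 2, 0, 0, 0, 0, 0, 0, 0]

(s=0,f=0) a[fast]=4≠0 swap→a[0]=4 → slow++,fast++
(s=1,f=1) a[fast]=0 → fast++
(s=1,f=2) a[fast]=0 → fast++
(s=1,f=3) a[fast]=0 → fast++
(s=1,f=4) a[fast]=2≠0 swap→a[1]=2 → slow++,fast++
(s=2,f=5) a[fast]=2≠0 swap→a[2]=2 → slow++,fast++
(s=3,f=6) a[fast]=0 → fast++
(s=3,f=7) a[fast]=0 → fast++
(s=3,f=8) a[fast]=0 → fast++
(s=3,f=9) a[fast]=0 → fast++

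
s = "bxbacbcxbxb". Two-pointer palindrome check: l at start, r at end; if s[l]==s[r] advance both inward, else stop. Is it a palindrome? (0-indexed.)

[0,10] 'b'=='b' → l++,r--
[1,9] 'x'=='x' → l++,r--
[2,8] 'b'=='b' → l++,r--
[3,7] 'a'!='x' → stop

not a palindrome (mismatch at 3,7)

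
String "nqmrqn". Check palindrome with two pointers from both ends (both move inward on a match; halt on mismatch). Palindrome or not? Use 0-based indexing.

l=0 r=5: 'n'=='n', l++,r--
l=1 r=4: 'q'=='q', l++,r--
l=2 r=3: 'm'!='r', stop

not a palindrome (mismatch at 2,3)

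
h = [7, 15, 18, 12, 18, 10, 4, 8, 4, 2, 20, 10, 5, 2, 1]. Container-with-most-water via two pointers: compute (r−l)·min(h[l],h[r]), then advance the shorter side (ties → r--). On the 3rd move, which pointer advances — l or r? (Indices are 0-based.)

r

[0,14] min(7,1)*14=14 best=14 * → r--
[0,13] min(7,2)*13=26 best=26 * → r--
[0,12] min(7,5)*12=60 best=60 * → r--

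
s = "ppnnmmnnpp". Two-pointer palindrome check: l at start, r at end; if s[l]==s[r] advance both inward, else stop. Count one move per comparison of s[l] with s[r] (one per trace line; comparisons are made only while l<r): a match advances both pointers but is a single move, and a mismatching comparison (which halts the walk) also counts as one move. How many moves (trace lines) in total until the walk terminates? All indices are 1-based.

5 moves

l=1 r=10: 'p'=='p', l++,r--
l=2 r=9: 'p'=='p', l++,r--
l=3 r=8: 'n'=='n', l++,r--
l=4 r=7: 'n'=='n', l++,r--
l=5 r=6: 'm'=='m', l++,r--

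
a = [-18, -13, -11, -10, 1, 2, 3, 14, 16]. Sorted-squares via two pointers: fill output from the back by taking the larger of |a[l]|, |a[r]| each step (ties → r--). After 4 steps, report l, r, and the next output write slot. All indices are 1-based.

l=3, r=7, next write slot=5

l=1 r=9: |-18|>|16| out[9]=324, l++
l=2 r=9: |-13|<=|16| out[8]=256, r--
l=2 r=8: |-13|<=|14| out[7]=196, r--
l=2 r=7: |-13|>|3| out[6]=169, l++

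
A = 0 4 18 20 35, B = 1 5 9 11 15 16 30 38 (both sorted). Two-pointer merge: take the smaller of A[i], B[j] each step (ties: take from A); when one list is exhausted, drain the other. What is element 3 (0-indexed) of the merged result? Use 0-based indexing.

i=0 j=0: A[i]=0<=B[j]=1 take 0, i++
i=1 j=0: A[i]=4>B[j]=1 take 1, j++
i=1 j=1: A[i]=4<=B[j]=5 take 4, i++
i=2 j=1: A[i]=18>B[j]=5 take 5, j++
i=2 j=2: A[i]=18>B[j]=9 take 9, j++
i=2 j=3: A[i]=18>B[j]=11 take 11, j++
i=2 j=4: A[i]=18>B[j]=15 take 15, j++
i=2 j=5: A[i]=18>B[j]=16 take 16, j++
i=2 j=6: A[i]=18<=B[j]=30 take 18, i++
i=3 j=6: A[i]=20<=B[j]=30 take 20, i++
i=4 j=6: A[i]=35>B[j]=30 take 30, j++
i=4 j=7: A[i]=35<=B[j]=38 take 35, i++
i=5 j=7: A done, take B[j]=38, j++

merged[3] = 5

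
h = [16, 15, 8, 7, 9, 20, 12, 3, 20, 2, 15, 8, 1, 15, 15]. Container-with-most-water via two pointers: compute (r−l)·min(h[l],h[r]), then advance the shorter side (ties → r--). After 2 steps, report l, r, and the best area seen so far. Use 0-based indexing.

l=0, r=12, best area=210

l=0 r=14: min(16,15)*14=210 best=210 *, r--
l=0 r=13: min(16,15)*13=195 best=210, r--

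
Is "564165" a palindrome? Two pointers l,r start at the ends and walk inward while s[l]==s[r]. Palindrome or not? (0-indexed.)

[0,5] '5'=='5' → l++,r--
[1,4] '6'=='6' → l++,r--
[2,3] '4'!='1' → stop

not a palindrome (mismatch at 2,3)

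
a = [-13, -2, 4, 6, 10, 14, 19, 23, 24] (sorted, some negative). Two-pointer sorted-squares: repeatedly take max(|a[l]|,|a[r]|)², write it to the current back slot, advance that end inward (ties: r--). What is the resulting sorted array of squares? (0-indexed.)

[0,8] |-13|<=|24| out[8]=576 → r--
[0,7] |-13|<=|23| out[7]=529 → r--
[0,6] |-13|<=|19| out[6]=361 → r--
[0,5] |-13|<=|14| out[5]=196 → r--
[0,4] |-13|>|10| out[4]=169 → l++
[1,4] |-2|<=|10| out[3]=100 → r--
[1,3] |-2|<=|6| out[2]=36 → r--
[1,2] |-2|<=|4| out[1]=16 → r--
[1,1] |-2|<=|-2| out[0]=4 → r--

[4, 16, 36, 100, 169, 196, 361, 529, 576]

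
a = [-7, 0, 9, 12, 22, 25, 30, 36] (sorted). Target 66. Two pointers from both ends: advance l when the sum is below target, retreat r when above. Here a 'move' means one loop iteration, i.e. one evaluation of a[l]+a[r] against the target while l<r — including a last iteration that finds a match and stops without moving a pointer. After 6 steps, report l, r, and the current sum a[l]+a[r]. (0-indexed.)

l=6, r=7, sum=66

l=0 r=7: -7+36=29 <66, l++
l=1 r=7: 0+36=36 <66, l++
l=2 r=7: 9+36=45 <66, l++
l=3 r=7: 12+36=48 <66, l++
l=4 r=7: 22+36=58 <66, l++
l=5 r=7: 25+36=61 <66, l++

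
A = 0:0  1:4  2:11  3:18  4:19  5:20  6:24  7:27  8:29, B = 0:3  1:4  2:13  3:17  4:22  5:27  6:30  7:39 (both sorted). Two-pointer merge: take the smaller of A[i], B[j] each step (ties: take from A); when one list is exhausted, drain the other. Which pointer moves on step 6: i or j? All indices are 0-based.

[i=0,j=0] A[i]=0<=B[j]=3 take 0 → i++
[i=1,j=0] A[i]=4>B[j]=3 take 3 → j++
[i=1,j=1] A[i]=4<=B[j]=4 take 4 → i++
[i=2,j=1] A[i]=11>B[j]=4 take 4 → j++
[i=2,j=2] A[i]=11<=B[j]=13 take 11 → i++
[i=3,j=2] A[i]=18>B[j]=13 take 13 → j++

j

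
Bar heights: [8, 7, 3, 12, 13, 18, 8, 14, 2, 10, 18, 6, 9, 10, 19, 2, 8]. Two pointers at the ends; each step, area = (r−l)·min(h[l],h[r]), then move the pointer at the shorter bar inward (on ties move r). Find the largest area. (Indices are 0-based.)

l=0 r=16: min(8,8)*16=128 best=128 *, r--
l=0 r=15: min(8,2)*15=30 best=128, r--
l=0 r=14: min(8,19)*14=112 best=128, l++
l=1 r=14: min(7,19)*13=91 best=128, l++
l=2 r=14: min(3,19)*12=36 best=128, l++
l=3 r=14: min(12,19)*11=132 best=132 *, l++
l=4 r=14: min(13,19)*10=130 best=132, l++
l=5 r=14: min(18,19)*9=162 best=162 *, l++
l=6 r=14: min(8,19)*8=64 best=162, l++
l=7 r=14: min(14,19)*7=98 best=162, l++
l=8 r=14: min(2,19)*6=12 best=162, l++
l=9 r=14: min(10,19)*5=50 best=162, l++
l=10 r=14: min(18,19)*4=72 best=162, l++
l=11 r=14: min(6,19)*3=18 best=162, l++
l=12 r=14: min(9,19)*2=18 best=162, l++
l=13 r=14: min(10,19)*1=10 best=162, l++

max area = 162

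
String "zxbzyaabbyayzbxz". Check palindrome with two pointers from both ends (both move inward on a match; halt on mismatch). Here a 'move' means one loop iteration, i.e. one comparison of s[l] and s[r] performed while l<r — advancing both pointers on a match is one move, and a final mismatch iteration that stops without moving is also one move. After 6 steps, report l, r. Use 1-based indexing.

l=7, r=10

[1,16] 'z'=='z' → l++,r--
[2,15] 'x'=='x' → l++,r--
[3,14] 'b'=='b' → l++,r--
[4,13] 'z'=='z' → l++,r--
[5,12] 'y'=='y' → l++,r--
[6,11] 'a'=='a' → l++,r--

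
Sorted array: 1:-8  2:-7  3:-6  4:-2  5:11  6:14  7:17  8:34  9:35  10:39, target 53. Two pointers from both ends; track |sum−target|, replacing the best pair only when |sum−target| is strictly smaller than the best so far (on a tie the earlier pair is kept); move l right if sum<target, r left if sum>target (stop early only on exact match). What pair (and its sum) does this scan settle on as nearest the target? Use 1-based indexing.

pair (14, 39) with sum 53 (|Δ|=0)

[1,10] -8+39=31 d=22 * → l++
[2,10] -7+39=32 d=21 * → l++
[3,10] -6+39=33 d=20 * → l++
[4,10] -2+39=37 d=16 * → l++
[5,10] 11+39=50 d=3 * → l++
[6,10] 14+39=53 d=0 * → stop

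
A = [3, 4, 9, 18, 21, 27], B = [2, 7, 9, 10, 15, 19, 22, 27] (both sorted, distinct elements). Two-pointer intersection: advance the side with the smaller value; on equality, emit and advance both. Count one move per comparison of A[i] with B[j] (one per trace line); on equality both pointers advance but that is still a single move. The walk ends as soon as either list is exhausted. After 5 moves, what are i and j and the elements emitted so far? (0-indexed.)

[i=0,j=0] 3>2 → j++
[i=0,j=1] 3<7 → i++
[i=1,j=1] 4<7 → i++
[i=2,j=1] 9>7 → j++
[i=2,j=2] 9==9 emit → i++,j++

i=3, j=3, emitted=[9]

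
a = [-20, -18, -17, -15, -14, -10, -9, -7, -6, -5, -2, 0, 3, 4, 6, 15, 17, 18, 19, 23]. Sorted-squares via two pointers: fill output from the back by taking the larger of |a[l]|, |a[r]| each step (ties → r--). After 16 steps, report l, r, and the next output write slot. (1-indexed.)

l=11, r=14, next write slot=4

[1,20] |-20|<=|23| out[20]=529 → r--
[1,19] |-20|>|19| out[19]=400 → l++
[2,19] |-18|<=|19| out[18]=361 → r--
[2,18] |-18|<=|18| out[17]=324 → r--
[2,17] |-18|>|17| out[16]=324 → l++
[3,17] |-17|<=|17| out[15]=289 → r--
[3,16] |-17|>|15| out[14]=289 → l++
[4,16] |-15|<=|15| out[13]=225 → r--
[4,15] |-15|>|6| out[12]=225 → l++
[5,15] |-14|>|6| out[11]=196 → l++
[6,15] |-10|>|6| out[10]=100 → l++
[7,15] |-9|>|6| out[9]=81 → l++
[8,15] |-7|>|6| out[8]=49 → l++
[9,15] |-6|<=|6| out[7]=36 → r--
[9,14] |-6|>|4| out[6]=36 → l++
[10,14] |-5|>|4| out[5]=25 → l++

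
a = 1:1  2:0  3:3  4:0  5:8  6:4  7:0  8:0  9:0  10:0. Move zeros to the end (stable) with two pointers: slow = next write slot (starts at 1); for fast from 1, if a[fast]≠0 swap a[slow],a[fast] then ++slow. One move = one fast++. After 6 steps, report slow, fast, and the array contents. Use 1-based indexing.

(s=1,f=1) a[fast]=1≠0 swap→a[1]=1 → slow++,fast++
(s=2,f=2) a[fast]=0 → fast++
(s=2,f=3) a[fast]=3≠0 swap→a[2]=3 → slow++,fast++
(s=3,f=4) a[fast]=0 → fast++
(s=3,f=5) a[fast]=8≠0 swap→a[3]=8 → slow++,fast++
(s=4,f=6) a[fast]=4≠0 swap→a[4]=4 → slow++,fast++

slow=5, fast=7, a=[1, 3, 8, 4, 0, 0, 0, 0, 0, 0]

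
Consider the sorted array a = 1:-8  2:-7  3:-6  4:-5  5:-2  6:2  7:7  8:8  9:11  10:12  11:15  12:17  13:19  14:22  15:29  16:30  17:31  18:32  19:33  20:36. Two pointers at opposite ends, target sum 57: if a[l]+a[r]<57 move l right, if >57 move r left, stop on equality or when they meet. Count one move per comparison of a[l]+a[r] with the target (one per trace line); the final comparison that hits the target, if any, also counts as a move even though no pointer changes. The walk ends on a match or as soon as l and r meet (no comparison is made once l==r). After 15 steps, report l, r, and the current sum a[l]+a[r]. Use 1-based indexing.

l=15, r=19, sum=62

[1,20] -8+36=28 <57 → l++
[2,20] -7+36=29 <57 → l++
[3,20] -6+36=30 <57 → l++
[4,20] -5+36=31 <57 → l++
[5,20] -2+36=34 <57 → l++
[6,20] 2+36=38 <57 → l++
[7,20] 7+36=43 <57 → l++
[8,20] 8+36=44 <57 → l++
[9,20] 11+36=47 <57 → l++
[10,20] 12+36=48 <57 → l++
[11,20] 15+36=51 <57 → l++
[12,20] 17+36=53 <57 → l++
[13,20] 19+36=55 <57 → l++
[14,20] 22+36=58 >57 → r--
[14,19] 22+33=55 <57 → l++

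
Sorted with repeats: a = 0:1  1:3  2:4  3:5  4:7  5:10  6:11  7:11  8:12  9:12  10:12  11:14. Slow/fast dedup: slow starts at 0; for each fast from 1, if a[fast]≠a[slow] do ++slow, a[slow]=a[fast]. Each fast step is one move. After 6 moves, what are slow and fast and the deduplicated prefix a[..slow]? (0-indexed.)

(s=0,f=1) a[fast]=3≠a[slow]=1 write a[1]=3 → slow++,fast++
(s=1,f=2) a[fast]=4≠a[slow]=3 write a[2]=4 → slow++,fast++
(s=2,f=3) a[fast]=5≠a[slow]=4 write a[3]=5 → slow++,fast++
(s=3,f=4) a[fast]=7≠a[slow]=5 write a[4]=7 → slow++,fast++
(s=4,f=5) a[fast]=10≠a[slow]=7 write a[5]=10 → slow++,fast++
(s=5,f=6) a[fast]=11≠a[slow]=10 write a[6]=11 → slow++,fast++

slow=6, fast=7, prefix=[1, 3, 4, 5, 7, 10, 11]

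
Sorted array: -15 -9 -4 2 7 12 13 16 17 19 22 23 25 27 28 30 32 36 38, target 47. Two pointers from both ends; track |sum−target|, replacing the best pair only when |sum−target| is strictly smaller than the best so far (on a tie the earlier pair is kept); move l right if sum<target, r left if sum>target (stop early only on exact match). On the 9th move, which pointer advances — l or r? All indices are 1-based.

l=1 r=19: -15+38=23 d=24 *, l++
l=2 r=19: -9+38=29 d=18 *, l++
l=3 r=19: -4+38=34 d=13 *, l++
l=4 r=19: 2+38=40 d=7 *, l++
l=5 r=19: 7+38=45 d=2 *, l++
l=6 r=19: 12+38=50 d=3, r--
l=6 r=18: 12+36=48 d=1 *, r--
l=6 r=17: 12+32=44 d=3, l++
l=7 r=17: 13+32=45 d=2, l++

l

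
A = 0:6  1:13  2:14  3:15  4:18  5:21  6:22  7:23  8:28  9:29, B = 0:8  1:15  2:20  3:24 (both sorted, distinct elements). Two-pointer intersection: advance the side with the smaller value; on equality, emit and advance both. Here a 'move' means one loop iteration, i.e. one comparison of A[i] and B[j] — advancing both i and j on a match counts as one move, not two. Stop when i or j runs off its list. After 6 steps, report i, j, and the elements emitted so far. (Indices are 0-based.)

i=5, j=2, emitted=[15]

[i=0,j=0] 6<8 → i++
[i=1,j=0] 13>8 → j++
[i=1,j=1] 13<15 → i++
[i=2,j=1] 14<15 → i++
[i=3,j=1] 15==15 emit → i++,j++
[i=4,j=2] 18<20 → i++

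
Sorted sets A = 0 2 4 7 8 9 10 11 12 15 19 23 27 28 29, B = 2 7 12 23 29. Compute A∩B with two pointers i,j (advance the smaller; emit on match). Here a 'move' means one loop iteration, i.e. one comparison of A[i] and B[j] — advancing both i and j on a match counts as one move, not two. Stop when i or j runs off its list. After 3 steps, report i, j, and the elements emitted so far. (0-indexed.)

[i=0,j=0] 0<2 → i++
[i=1,j=0] 2==2 emit → i++,j++
[i=2,j=1] 4<7 → i++

i=3, j=1, emitted=[2]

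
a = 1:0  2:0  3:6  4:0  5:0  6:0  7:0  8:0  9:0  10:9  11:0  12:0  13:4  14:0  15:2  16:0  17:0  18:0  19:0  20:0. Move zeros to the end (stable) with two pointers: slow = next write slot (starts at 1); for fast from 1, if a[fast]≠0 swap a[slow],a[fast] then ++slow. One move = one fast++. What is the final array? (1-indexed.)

slow=1 fast=1: a[fast]=0, fast++
slow=1 fast=2: a[fast]=0, fast++
slow=1 fast=3: a[fast]=6≠0 swap→a[1]=6, slow++,fast++
slow=2 fast=4: a[fast]=0, fast++
slow=2 fast=5: a[fast]=0, fast++
slow=2 fast=6: a[fast]=0, fast++
slow=2 fast=7: a[fast]=0, fast++
slow=2 fast=8: a[fast]=0, fast++
slow=2 fast=9: a[fast]=0, fast++
slow=2 fast=10: a[fast]=9≠0 swap→a[2]=9, slow++,fast++
slow=3 fast=11: a[fast]=0, fast++
slow=3 fast=12: a[fast]=0, fast++
slow=3 fast=13: a[fast]=4≠0 swap→a[3]=4, slow++,fast++
slow=4 fast=14: a[fast]=0, fast++
slow=4 fast=15: a[fast]=2≠0 swap→a[4]=2, slow++,fast++
slow=5 fast=16: a[fast]=0, fast++
slow=5 fast=17: a[fast]=0, fast++
slow=5 fast=18: a[fast]=0, fast++
slow=5 fast=19: a[fast]=0, fast++
slow=5 fast=20: a[fast]=0, fast++

[6, 9, 4, 2, 0, 0, 0, 0, 0, 0, 0, 0, 0, 0, 0, 0, 0, 0, 0, 0]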